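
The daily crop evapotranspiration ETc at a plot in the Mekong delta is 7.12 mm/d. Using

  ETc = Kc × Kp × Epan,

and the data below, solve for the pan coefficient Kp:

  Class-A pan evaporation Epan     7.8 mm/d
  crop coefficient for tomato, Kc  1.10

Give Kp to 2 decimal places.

0.83

ETc = Kc × Kp × Epan  ⇒  Kp = ETc / (Kc × Epan)
Kp = 7.12 / (1.10 × 7.8) = 7.12 / 8.580 = 0.8298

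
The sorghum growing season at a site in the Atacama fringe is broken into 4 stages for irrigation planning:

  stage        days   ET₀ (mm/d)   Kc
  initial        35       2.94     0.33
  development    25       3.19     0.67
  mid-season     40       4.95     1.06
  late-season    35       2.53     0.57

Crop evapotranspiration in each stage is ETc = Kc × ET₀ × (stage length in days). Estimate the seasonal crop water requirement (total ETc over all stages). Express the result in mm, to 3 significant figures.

initial: 0.33 × 2.94 × 35 = 33.96 mm
development: 0.67 × 3.19 × 25 = 53.43 mm
mid-season: 1.06 × 4.95 × 40 = 209.88 mm
late-season: 0.57 × 2.53 × 35 = 50.47 mm
Seasonal total = 347.74 mm

348 mm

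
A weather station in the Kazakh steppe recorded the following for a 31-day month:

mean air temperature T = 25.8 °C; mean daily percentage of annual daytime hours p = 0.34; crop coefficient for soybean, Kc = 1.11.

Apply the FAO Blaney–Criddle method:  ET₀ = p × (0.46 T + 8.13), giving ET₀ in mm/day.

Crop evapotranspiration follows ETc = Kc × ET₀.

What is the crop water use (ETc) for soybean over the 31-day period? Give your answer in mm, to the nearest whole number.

234 mm

ET₀ = 0.34 × (0.46 × 25.8 + 8.13) = 0.34 × 19.998 = 6.7993 mm/d
ETc = Kc × ET₀ = 1.11 × 6.7993 = 7.5472 mm/d
Over 31 days: 7.5472 × 31 = 233.963 mm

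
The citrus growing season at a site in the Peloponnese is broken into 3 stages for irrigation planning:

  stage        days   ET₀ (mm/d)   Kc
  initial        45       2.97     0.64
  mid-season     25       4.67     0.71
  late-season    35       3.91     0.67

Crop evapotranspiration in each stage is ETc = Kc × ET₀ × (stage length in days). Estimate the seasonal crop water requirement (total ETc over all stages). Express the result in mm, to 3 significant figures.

initial: 0.64 × 2.97 × 45 = 85.54 mm
mid-season: 0.71 × 4.67 × 25 = 82.89 mm
late-season: 0.67 × 3.91 × 35 = 91.69 mm
Seasonal total = 260.12 mm

260 mm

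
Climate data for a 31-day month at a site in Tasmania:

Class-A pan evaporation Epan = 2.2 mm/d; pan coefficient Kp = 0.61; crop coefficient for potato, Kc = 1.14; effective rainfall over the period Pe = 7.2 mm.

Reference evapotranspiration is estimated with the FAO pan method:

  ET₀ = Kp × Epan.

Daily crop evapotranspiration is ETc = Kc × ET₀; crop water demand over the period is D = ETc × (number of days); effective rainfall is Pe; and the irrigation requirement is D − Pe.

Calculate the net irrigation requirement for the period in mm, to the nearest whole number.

ET₀ = 0.61 × 2.2 = 1.3420 mm/d
ETc = Kc × ET₀ = 1.14 × 1.3420 = 1.5299 mm/d
Crop demand D = ETc × 31 d = 1.5299 × 31 = 47.427 mm
D − Pe = 47.427 − 7.2 = 40.227 mm

40 mm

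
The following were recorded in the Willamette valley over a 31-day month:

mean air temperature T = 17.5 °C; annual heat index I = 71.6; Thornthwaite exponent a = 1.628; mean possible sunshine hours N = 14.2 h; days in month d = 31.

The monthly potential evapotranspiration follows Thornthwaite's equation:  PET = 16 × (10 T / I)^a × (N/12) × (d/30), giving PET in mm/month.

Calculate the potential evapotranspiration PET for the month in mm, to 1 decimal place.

10T/I = 10 × 17.5 / 71.6 = 2.4441
(10T/I)^a = 2.4441^1.628 = 4.2841
Uncorrected PET = 16 × 4.2841 = 68.546 mm
Correction = (N/12)(d/30) = (14.2/12)(31/30) = 1.2228
PET = 68.546 × 1.2228 = 83.818 mm/month

83.8 mm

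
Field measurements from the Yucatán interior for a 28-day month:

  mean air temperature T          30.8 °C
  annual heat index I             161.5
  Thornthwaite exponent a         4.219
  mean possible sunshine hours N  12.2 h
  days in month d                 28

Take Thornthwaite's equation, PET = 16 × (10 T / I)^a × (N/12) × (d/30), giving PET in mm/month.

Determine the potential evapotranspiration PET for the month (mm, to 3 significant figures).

10T/I = 10 × 30.8 / 161.5 = 1.9071
(10T/I)^a = 1.9071^4.219 = 15.2369
Uncorrected PET = 16 × 15.2369 = 243.790 mm
Correction = (N/12)(d/30) = (12.2/12)(28/30) = 0.9489
PET = 243.790 × 0.9489 = 231.332 mm/month

231 mm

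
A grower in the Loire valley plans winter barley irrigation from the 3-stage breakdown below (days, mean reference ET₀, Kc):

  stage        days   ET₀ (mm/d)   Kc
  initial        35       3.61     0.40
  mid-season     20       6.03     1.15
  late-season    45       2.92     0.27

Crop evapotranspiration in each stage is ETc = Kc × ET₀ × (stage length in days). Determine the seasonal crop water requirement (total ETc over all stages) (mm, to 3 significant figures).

initial: 0.40 × 3.61 × 35 = 50.54 mm
mid-season: 1.15 × 6.03 × 20 = 138.69 mm
late-season: 0.27 × 2.92 × 45 = 35.48 mm
Seasonal total = 224.71 mm

225 mm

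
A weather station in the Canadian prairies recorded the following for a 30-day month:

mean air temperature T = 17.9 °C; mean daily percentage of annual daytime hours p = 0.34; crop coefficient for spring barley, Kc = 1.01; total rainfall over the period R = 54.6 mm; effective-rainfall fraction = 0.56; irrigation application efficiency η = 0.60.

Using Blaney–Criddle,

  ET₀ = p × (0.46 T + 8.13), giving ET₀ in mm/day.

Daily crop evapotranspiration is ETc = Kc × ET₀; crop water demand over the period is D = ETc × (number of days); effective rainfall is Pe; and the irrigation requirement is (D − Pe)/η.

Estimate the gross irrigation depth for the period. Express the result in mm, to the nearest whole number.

230 mm

ET₀ = 0.34 × (0.46 × 17.9 + 8.13) = 0.34 × 16.364 = 5.5638 mm/d
ETc = Kc × ET₀ = 1.01 × 5.5638 = 5.6194 mm/d
Crop demand D = ETc × 30 d = 5.6194 × 30 = 168.582 mm
Pe = 0.56 × 54.6 = 30.576 mm
D − Pe = 168.582 − 30.576 = 138.006 mm
Gross irrigation = 138.006 / 0.60 = 230.010 mm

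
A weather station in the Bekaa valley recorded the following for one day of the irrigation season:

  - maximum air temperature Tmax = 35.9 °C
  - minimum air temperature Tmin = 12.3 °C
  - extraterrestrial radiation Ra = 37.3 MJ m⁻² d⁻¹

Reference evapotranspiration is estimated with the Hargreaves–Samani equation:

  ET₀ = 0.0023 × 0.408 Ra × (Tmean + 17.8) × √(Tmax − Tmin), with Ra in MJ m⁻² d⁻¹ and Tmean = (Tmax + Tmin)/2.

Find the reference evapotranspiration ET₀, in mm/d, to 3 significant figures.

7.12 mm/d

Tmean = (35.9 + 12.3)/2 = 24.10 °C
0.408 Ra = 0.408 × 37.3 = 15.2184 mm/d equivalent
ET₀ = 0.0023 × 15.2184 × (24.10 + 17.8) × √23.6 = 0.0023 × 15.2184 × 41.90 × 4.8580 = 7.1247 mm/d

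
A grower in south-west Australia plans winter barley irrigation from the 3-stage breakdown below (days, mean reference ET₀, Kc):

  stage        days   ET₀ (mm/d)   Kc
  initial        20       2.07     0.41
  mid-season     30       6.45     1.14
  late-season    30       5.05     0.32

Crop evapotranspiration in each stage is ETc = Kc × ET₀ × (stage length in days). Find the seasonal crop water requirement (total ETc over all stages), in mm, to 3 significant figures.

initial: 0.41 × 2.07 × 20 = 16.97 mm
mid-season: 1.14 × 6.45 × 30 = 220.59 mm
late-season: 0.32 × 5.05 × 30 = 48.48 mm
Seasonal total = 286.04 mm

286 mm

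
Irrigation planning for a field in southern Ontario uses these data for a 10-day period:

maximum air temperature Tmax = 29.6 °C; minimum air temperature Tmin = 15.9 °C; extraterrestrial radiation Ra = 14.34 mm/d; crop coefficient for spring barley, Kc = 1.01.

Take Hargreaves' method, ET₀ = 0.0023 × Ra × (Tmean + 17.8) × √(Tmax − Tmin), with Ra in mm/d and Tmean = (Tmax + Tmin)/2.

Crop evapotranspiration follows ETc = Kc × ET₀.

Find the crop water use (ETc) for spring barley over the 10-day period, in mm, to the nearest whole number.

Tmean = (29.6 + 15.9)/2 = 22.75 °C
ET₀ = 0.0023 × 14.34 × (22.75 + 17.8) × √13.7 = 0.0023 × 14.34 × 40.55 × 3.7014 = 4.9503 mm/d
ETc = Kc × ET₀ = 1.01 × 4.9503 = 4.9998 mm/d
Over 10 days: 4.9998 × 10 = 49.998 mm

50 mm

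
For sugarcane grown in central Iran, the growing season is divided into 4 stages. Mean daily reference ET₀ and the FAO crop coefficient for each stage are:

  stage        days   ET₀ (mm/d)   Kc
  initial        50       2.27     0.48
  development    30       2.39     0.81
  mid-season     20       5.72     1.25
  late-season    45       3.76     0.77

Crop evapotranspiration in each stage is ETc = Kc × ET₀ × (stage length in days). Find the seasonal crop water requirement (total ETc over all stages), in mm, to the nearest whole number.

initial: 0.48 × 2.27 × 50 = 54.48 mm
development: 0.81 × 2.39 × 30 = 58.08 mm
mid-season: 1.25 × 5.72 × 20 = 143.00 mm
late-season: 0.77 × 3.76 × 45 = 130.28 mm
Seasonal total = 385.84 mm

386 mm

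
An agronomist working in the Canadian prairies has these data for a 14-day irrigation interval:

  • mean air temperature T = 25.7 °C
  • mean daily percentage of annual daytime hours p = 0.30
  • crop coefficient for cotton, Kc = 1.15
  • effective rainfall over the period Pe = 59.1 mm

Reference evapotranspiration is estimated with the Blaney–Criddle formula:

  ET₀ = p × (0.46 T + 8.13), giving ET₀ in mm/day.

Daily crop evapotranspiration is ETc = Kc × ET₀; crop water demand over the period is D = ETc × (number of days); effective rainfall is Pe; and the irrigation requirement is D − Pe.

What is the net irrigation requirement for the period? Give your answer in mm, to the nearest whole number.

ET₀ = 0.30 × (0.46 × 25.7 + 8.13) = 0.30 × 19.952 = 5.9856 mm/d
ETc = Kc × ET₀ = 1.15 × 5.9856 = 6.8834 mm/d
Crop demand D = ETc × 14 d = 6.8834 × 14 = 96.368 mm
D − Pe = 96.368 − 59.1 = 37.268 mm

37 mm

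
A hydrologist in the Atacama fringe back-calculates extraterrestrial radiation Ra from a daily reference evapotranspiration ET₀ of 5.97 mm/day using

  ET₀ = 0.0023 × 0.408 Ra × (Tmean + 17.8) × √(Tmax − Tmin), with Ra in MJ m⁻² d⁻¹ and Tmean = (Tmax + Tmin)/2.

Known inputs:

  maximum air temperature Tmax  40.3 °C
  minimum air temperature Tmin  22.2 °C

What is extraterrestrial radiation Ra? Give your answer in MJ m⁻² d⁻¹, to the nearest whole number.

30 MJ m⁻² d⁻¹

Tmean = (40.3+22.2)/2 = 31.25 °C; ΔT = 18.1
Ra = ET₀ / [0.0023 × 0.408 × (Tmean+17.8) × √ΔT]
   = 5.97 / (0.0023 × 0.408 × 49.05 × 4.2544) = 30.487 MJ m⁻² d⁻¹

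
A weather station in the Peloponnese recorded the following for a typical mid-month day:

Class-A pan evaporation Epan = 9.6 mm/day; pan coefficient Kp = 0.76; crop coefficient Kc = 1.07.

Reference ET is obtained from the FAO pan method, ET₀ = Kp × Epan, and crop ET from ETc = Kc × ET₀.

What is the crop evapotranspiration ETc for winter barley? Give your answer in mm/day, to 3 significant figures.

ET₀ = 0.76 × 9.6 = 7.2960 mm/d
ETc = Kc × ET₀ = 1.07 × 7.2960 = 7.8067 mm/d

7.81 mm/day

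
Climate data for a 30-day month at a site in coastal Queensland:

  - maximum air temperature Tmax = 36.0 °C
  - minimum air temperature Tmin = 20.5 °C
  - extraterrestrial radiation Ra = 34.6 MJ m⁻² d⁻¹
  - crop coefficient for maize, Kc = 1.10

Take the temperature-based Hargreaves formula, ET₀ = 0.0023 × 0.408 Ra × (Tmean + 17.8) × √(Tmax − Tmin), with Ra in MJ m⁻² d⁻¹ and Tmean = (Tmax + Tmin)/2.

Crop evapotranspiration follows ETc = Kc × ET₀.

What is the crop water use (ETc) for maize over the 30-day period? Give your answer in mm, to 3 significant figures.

Tmean = (36.0 + 20.5)/2 = 28.25 °C
0.408 Ra = 0.408 × 34.6 = 14.1168 mm/d equivalent
ET₀ = 0.0023 × 14.1168 × (28.25 + 17.8) × √15.5 = 0.0023 × 14.1168 × 46.05 × 3.9370 = 5.8865 mm/d
ETc = Kc × ET₀ = 1.10 × 5.8865 = 6.4752 mm/d
Over 30 days: 6.4752 × 30 = 194.256 mm

194 mm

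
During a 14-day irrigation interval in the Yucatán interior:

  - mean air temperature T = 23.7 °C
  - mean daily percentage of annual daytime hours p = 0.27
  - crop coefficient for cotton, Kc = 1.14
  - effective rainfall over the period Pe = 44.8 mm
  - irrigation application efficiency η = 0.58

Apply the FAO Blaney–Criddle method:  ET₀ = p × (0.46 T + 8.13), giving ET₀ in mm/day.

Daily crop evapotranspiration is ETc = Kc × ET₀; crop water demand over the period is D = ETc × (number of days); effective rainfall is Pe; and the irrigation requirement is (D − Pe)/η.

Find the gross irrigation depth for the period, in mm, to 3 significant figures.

ET₀ = 0.27 × (0.46 × 23.7 + 8.13) = 0.27 × 19.032 = 5.1386 mm/d
ETc = Kc × ET₀ = 1.14 × 5.1386 = 5.8580 mm/d
Crop demand D = ETc × 14 d = 5.8580 × 14 = 82.012 mm
D − Pe = 82.012 − 44.8 = 37.212 mm
Gross irrigation = 37.212 / 0.58 = 64.159 mm

64.2 mm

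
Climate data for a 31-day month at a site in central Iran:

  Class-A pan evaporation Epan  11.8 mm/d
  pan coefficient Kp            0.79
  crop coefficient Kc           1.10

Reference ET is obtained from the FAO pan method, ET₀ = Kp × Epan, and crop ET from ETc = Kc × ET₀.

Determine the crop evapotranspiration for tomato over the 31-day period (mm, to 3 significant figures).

318 mm

ET₀ = 0.79 × 11.8 = 9.3220 mm/d
ETc = Kc × ET₀ = 1.10 × 9.3220 = 10.2542 mm/d
Over 31 days: 10.2542 × 31 = 317.880 mm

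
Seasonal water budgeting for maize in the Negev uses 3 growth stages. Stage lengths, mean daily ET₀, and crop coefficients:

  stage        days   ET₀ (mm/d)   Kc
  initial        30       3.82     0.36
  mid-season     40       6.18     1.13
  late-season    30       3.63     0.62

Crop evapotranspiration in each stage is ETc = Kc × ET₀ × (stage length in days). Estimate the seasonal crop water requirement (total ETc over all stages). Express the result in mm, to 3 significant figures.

initial: 0.36 × 3.82 × 30 = 41.26 mm
mid-season: 1.13 × 6.18 × 40 = 279.34 mm
late-season: 0.62 × 3.63 × 30 = 67.52 mm
Seasonal total = 388.12 mm

388 mm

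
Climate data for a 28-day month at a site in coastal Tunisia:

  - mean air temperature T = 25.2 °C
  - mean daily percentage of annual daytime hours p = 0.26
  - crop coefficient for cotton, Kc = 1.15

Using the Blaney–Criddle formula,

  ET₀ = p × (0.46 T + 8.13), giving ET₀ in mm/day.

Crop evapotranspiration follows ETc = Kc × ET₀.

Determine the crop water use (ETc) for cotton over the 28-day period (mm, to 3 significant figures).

165 mm

ET₀ = 0.26 × (0.46 × 25.2 + 8.13) = 0.26 × 19.722 = 5.1277 mm/d
ETc = Kc × ET₀ = 1.15 × 5.1277 = 5.8969 mm/d
Over 28 days: 5.8969 × 28 = 165.113 mm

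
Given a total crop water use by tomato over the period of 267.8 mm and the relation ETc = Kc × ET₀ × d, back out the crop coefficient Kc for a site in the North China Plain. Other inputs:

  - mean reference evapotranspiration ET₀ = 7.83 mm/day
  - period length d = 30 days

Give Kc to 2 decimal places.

ETc = Kc × ET₀ × d  ⇒  Kc = ETc / (ET₀ × d)
Kc = 267.8 / (7.83 × 30) = 267.8 / 234.90 = 1.1401

1.14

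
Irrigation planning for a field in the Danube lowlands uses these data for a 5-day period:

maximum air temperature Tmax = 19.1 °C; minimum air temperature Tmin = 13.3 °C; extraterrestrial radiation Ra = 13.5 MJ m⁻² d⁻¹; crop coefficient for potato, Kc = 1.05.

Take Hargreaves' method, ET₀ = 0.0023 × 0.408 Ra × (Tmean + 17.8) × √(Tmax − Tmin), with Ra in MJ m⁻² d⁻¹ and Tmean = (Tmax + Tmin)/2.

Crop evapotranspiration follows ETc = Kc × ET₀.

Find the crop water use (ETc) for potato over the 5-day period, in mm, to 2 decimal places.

Tmean = (19.1 + 13.3)/2 = 16.20 °C
0.408 Ra = 0.408 × 13.5 = 5.5080 mm/d equivalent
ET₀ = 0.0023 × 5.5080 × (16.20 + 17.8) × √5.8 = 0.0023 × 5.5080 × 34.00 × 2.4083 = 1.0373 mm/d
ETc = Kc × ET₀ = 1.05 × 1.0373 = 1.0892 mm/d
Over 5 days: 1.0892 × 5 = 5.446 mm

5.45 mm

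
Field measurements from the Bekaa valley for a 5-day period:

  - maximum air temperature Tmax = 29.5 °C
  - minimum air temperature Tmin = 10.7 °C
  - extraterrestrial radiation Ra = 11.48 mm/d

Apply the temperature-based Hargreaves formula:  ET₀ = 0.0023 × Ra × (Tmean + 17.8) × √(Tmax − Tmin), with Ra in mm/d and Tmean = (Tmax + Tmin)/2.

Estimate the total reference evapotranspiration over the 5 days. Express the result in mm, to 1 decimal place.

Tmean = (29.5 + 10.7)/2 = 20.10 °C
ET₀ = 0.0023 × 11.48 × (20.10 + 17.8) × √18.8 = 0.0023 × 11.48 × 37.90 × 4.3359 = 4.3390 mm/d
Over 5 days: 4.3390 × 5 = 21.695 mm

21.7 mm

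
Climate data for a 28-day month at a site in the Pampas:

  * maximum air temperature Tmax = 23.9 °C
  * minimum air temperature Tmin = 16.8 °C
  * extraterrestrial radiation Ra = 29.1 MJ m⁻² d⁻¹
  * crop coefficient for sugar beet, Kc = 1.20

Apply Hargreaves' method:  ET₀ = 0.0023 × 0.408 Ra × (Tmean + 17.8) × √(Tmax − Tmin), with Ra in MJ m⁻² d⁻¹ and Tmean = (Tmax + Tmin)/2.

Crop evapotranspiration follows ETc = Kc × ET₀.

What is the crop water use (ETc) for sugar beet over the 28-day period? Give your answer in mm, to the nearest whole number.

93 mm

Tmean = (23.9 + 16.8)/2 = 20.35 °C
0.408 Ra = 0.408 × 29.1 = 11.8728 mm/d equivalent
ET₀ = 0.0023 × 11.8728 × (20.35 + 17.8) × √7.1 = 0.0023 × 11.8728 × 38.15 × 2.6646 = 2.7759 mm/d
ETc = Kc × ET₀ = 1.20 × 2.7759 = 3.3311 mm/d
Over 28 days: 3.3311 × 28 = 93.271 mm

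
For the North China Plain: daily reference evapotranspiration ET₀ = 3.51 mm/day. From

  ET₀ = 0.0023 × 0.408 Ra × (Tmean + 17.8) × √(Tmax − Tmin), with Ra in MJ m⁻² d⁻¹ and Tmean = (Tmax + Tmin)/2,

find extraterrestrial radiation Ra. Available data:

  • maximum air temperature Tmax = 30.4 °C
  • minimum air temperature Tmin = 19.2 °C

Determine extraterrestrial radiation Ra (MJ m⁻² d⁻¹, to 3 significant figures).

26.2 MJ m⁻² d⁻¹

Tmean = (30.4+19.2)/2 = 24.80 °C; ΔT = 11.2
Ra = ET₀ / [0.0023 × 0.408 × (Tmean+17.8) × √ΔT]
   = 3.51 / (0.0023 × 0.408 × 42.60 × 3.3466) = 26.236 MJ m⁻² d⁻¹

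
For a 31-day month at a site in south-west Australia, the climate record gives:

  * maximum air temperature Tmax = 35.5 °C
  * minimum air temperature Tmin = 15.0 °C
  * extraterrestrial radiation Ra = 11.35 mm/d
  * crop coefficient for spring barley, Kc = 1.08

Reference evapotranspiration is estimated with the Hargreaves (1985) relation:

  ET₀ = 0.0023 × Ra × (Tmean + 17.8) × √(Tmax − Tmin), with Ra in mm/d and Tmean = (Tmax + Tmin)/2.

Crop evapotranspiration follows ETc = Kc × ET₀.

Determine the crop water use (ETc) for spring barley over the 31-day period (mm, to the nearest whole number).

170 mm

Tmean = (35.5 + 15.0)/2 = 25.25 °C
ET₀ = 0.0023 × 11.35 × (25.25 + 17.8) × √20.5 = 0.0023 × 11.35 × 43.05 × 4.5277 = 5.0883 mm/d
ETc = Kc × ET₀ = 1.08 × 5.0883 = 5.4954 mm/d
Over 31 days: 5.4954 × 31 = 170.357 mm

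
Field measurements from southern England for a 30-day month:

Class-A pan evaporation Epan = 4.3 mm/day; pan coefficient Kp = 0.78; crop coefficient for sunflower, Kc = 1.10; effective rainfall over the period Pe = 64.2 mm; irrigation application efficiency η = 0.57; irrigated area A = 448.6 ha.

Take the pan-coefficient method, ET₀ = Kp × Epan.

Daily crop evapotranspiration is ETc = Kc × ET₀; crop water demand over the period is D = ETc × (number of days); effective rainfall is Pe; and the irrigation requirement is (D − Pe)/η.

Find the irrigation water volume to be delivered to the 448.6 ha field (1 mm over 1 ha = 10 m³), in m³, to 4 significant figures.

ET₀ = 0.78 × 4.3 = 3.3540 mm/d
ETc = Kc × ET₀ = 1.10 × 3.3540 = 3.6894 mm/d
Crop demand D = ETc × 30 d = 3.6894 × 30 = 110.682 mm
D − Pe = 110.682 − 64.2 = 46.482 mm
Gross irrigation = 46.482 / 0.57 = 81.547 mm
Volume = 81.547 mm × 448.6 ha × 10 = 365819.8 m³

365800 m³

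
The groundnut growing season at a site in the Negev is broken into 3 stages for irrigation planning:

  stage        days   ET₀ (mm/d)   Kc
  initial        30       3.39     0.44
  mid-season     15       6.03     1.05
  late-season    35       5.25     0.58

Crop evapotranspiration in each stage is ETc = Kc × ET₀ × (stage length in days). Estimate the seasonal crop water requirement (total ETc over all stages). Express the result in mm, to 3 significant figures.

initial: 0.44 × 3.39 × 30 = 44.75 mm
mid-season: 1.05 × 6.03 × 15 = 94.97 mm
late-season: 0.58 × 5.25 × 35 = 106.58 mm
Seasonal total = 246.30 mm

246 mm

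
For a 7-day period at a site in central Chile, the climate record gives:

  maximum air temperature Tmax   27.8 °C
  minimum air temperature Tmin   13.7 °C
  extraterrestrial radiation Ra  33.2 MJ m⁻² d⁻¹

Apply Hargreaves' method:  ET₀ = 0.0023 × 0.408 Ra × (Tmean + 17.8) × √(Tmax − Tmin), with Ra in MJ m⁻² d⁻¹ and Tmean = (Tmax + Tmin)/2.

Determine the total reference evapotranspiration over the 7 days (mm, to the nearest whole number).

Tmean = (27.8 + 13.7)/2 = 20.75 °C
0.408 Ra = 0.408 × 33.2 = 13.5456 mm/d equivalent
ET₀ = 0.0023 × 13.5456 × (20.75 + 17.8) × √14.1 = 0.0023 × 13.5456 × 38.55 × 3.7550 = 4.5098 mm/d
Over 7 days: 4.5098 × 7 = 31.569 mm

32 mm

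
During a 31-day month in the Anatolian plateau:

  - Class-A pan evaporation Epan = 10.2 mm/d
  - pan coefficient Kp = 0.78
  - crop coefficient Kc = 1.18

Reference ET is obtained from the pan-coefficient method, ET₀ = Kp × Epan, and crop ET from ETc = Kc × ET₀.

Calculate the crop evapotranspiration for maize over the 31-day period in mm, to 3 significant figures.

ET₀ = 0.78 × 10.2 = 7.9560 mm/d
ETc = Kc × ET₀ = 1.18 × 7.9560 = 9.3881 mm/d
Over 31 days: 9.3881 × 31 = 291.031 mm

291 mm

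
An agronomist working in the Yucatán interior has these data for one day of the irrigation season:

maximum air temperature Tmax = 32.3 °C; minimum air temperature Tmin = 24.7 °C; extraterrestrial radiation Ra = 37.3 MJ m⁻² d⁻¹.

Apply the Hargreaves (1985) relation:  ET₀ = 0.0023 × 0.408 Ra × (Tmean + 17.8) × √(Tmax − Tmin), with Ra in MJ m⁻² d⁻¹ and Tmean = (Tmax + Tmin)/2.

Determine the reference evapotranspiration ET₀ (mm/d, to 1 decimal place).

Tmean = (32.3 + 24.7)/2 = 28.50 °C
0.408 Ra = 0.408 × 37.3 = 15.2184 mm/d equivalent
ET₀ = 0.0023 × 15.2184 × (28.50 + 17.8) × √7.6 = 0.0023 × 15.2184 × 46.30 × 2.7568 = 4.4677 mm/d

4.5 mm/d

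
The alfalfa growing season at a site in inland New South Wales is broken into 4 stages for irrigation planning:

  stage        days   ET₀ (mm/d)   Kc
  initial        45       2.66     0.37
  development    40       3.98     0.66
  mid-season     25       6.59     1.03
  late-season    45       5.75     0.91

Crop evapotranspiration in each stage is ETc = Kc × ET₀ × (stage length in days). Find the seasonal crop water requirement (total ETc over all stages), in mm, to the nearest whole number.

initial: 0.37 × 2.66 × 45 = 44.29 mm
development: 0.66 × 3.98 × 40 = 105.07 mm
mid-season: 1.03 × 6.59 × 25 = 169.69 mm
late-season: 0.91 × 5.75 × 45 = 235.46 mm
Seasonal total = 554.51 mm

555 mm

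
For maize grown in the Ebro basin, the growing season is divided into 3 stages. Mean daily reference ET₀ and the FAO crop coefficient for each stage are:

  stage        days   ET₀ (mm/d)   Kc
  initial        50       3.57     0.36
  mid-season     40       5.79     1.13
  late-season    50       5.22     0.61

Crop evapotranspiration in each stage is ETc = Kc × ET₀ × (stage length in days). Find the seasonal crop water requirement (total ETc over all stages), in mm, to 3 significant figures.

initial: 0.36 × 3.57 × 50 = 64.26 mm
mid-season: 1.13 × 5.79 × 40 = 261.71 mm
late-season: 0.61 × 5.22 × 50 = 159.21 mm
Seasonal total = 485.18 mm

485 mm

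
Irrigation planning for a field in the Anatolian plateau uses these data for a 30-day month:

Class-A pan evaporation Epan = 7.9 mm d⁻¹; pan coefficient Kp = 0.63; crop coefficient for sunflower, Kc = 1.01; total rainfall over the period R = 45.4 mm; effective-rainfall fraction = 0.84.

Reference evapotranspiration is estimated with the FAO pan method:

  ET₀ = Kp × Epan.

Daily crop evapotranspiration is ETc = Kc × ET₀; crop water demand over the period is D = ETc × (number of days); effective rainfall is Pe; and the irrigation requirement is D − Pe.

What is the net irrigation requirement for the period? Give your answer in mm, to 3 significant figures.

ET₀ = 0.63 × 7.9 = 4.9770 mm/d
ETc = Kc × ET₀ = 1.01 × 4.9770 = 5.0268 mm/d
Crop demand D = ETc × 30 d = 5.0268 × 30 = 150.804 mm
Pe = 0.84 × 45.4 = 38.136 mm
D − Pe = 150.804 − 38.136 = 112.668 mm

113 mm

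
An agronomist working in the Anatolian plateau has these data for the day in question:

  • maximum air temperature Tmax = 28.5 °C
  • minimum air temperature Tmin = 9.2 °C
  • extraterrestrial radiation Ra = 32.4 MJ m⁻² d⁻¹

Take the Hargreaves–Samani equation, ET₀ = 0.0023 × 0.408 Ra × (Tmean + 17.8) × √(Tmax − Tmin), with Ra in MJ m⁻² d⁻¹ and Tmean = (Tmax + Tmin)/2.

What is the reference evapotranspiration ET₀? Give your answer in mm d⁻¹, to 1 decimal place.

Tmean = (28.5 + 9.2)/2 = 18.85 °C
0.408 Ra = 0.408 × 32.4 = 13.2192 mm/d equivalent
ET₀ = 0.0023 × 13.2192 × (18.85 + 17.8) × √19.3 = 0.0023 × 13.2192 × 36.65 × 4.3932 = 4.8954 mm/d

4.9 mm d⁻¹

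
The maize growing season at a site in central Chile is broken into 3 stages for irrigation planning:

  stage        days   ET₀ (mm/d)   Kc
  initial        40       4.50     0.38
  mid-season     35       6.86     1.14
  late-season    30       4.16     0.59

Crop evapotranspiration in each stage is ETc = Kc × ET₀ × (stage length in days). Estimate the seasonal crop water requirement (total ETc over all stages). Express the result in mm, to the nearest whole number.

416 mm

initial: 0.38 × 4.50 × 40 = 68.40 mm
mid-season: 1.14 × 6.86 × 35 = 273.71 mm
late-season: 0.59 × 4.16 × 30 = 73.63 mm
Seasonal total = 415.74 mm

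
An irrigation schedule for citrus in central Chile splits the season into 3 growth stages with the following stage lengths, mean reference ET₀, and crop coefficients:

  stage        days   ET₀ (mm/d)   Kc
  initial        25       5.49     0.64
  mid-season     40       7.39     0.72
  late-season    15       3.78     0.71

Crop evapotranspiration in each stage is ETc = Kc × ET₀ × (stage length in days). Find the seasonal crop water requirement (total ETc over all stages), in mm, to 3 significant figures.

341 mm

initial: 0.64 × 5.49 × 25 = 87.84 mm
mid-season: 0.72 × 7.39 × 40 = 212.83 mm
late-season: 0.71 × 3.78 × 15 = 40.26 mm
Seasonal total = 340.93 mm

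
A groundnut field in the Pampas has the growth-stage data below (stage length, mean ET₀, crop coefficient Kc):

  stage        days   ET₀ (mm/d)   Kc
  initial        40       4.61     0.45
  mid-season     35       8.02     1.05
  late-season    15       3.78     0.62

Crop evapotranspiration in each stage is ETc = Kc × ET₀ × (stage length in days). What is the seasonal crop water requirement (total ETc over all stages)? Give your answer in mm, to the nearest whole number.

413 mm

initial: 0.45 × 4.61 × 40 = 82.98 mm
mid-season: 1.05 × 8.02 × 35 = 294.74 mm
late-season: 0.62 × 3.78 × 15 = 35.15 mm
Seasonal total = 412.87 mm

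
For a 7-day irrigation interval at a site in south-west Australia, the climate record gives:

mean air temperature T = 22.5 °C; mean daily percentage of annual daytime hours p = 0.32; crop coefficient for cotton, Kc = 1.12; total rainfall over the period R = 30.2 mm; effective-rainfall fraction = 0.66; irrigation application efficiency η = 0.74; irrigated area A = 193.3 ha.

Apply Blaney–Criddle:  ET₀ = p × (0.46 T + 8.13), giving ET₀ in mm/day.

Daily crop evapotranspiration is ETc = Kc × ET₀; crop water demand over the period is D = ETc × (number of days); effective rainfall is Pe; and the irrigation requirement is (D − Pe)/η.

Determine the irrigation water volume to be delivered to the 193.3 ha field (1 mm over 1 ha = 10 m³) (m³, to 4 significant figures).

ET₀ = 0.32 × (0.46 × 22.5 + 8.13) = 0.32 × 18.480 = 5.9136 mm/d
ETc = Kc × ET₀ = 1.12 × 5.9136 = 6.6232 mm/d
Crop demand D = ETc × 7 d = 6.6232 × 7 = 46.362 mm
Pe = 0.66 × 30.2 = 19.932 mm
D − Pe = 46.362 − 19.932 = 26.430 mm
Gross irrigation = 26.430 / 0.74 = 35.716 mm
Volume = 35.716 mm × 193.3 ha × 10 = 69039.0 m³

69040 m³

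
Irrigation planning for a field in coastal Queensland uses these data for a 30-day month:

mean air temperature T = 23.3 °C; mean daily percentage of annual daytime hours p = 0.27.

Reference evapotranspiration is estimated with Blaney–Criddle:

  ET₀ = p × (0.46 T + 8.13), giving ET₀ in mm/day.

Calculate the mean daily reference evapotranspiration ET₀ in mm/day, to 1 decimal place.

ET₀ = 0.27 × (0.46 × 23.3 + 8.13) = 0.27 × 18.848 = 5.0890 mm/d

5.1 mm/day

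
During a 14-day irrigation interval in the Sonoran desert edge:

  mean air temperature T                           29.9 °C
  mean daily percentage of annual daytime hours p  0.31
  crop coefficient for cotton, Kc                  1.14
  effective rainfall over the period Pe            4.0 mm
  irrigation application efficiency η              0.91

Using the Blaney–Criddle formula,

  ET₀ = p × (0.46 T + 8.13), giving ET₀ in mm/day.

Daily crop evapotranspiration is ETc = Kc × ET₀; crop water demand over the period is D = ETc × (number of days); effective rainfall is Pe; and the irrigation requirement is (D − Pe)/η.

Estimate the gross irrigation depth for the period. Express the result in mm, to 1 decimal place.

114.6 mm

ET₀ = 0.31 × (0.46 × 29.9 + 8.13) = 0.31 × 21.884 = 6.7840 mm/d
ETc = Kc × ET₀ = 1.14 × 6.7840 = 7.7338 mm/d
Crop demand D = ETc × 14 d = 7.7338 × 14 = 108.273 mm
D − Pe = 108.273 − 4.0 = 104.273 mm
Gross irrigation = 104.273 / 0.91 = 114.586 mm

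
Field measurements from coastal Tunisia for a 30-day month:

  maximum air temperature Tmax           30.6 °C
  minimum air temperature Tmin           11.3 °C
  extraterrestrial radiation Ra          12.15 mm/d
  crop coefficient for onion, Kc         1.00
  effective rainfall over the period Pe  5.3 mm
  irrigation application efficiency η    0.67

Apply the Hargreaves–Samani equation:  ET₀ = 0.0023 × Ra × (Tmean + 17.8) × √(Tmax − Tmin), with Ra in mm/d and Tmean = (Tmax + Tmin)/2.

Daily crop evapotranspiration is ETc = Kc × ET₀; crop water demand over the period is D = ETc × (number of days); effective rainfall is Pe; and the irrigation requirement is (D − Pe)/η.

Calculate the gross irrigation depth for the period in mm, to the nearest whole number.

Tmean = (30.6 + 11.3)/2 = 20.95 °C
ET₀ = 0.0023 × 12.15 × (20.95 + 17.8) × √19.3 = 0.0023 × 12.15 × 38.75 × 4.3932 = 4.7573 mm/d
ETc = Kc × ET₀ = 1.00 × 4.7573 = 4.7573 mm/d
Crop demand D = ETc × 30 d = 4.7573 × 30 = 142.719 mm
D − Pe = 142.719 − 5.3 = 137.419 mm
Gross irrigation = 137.419 / 0.67 = 205.103 mm

205 mm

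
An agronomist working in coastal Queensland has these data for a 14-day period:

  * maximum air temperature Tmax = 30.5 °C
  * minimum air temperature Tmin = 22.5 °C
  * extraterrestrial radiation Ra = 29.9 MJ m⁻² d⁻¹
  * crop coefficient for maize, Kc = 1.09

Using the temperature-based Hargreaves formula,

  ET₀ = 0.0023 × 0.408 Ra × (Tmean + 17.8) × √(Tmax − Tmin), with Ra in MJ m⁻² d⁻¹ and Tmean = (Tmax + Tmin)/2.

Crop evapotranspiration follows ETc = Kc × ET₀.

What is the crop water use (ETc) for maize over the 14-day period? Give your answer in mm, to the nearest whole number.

Tmean = (30.5 + 22.5)/2 = 26.50 °C
0.408 Ra = 0.408 × 29.9 = 12.1992 mm/d equivalent
ET₀ = 0.0023 × 12.1992 × (26.50 + 17.8) × √8.0 = 0.0023 × 12.1992 × 44.30 × 2.8284 = 3.5156 mm/d
ETc = Kc × ET₀ = 1.09 × 3.5156 = 3.8320 mm/d
Over 14 days: 3.8320 × 14 = 53.648 mm

54 mm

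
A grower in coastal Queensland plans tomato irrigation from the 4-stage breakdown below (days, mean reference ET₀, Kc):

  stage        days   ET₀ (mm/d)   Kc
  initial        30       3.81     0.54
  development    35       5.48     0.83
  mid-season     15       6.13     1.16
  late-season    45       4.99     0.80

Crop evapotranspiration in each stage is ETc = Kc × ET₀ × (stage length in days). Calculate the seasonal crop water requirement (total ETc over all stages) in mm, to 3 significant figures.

initial: 0.54 × 3.81 × 30 = 61.72 mm
development: 0.83 × 5.48 × 35 = 159.19 mm
mid-season: 1.16 × 6.13 × 15 = 106.66 mm
late-season: 0.80 × 4.99 × 45 = 179.64 mm
Seasonal total = 507.21 mm

507 mm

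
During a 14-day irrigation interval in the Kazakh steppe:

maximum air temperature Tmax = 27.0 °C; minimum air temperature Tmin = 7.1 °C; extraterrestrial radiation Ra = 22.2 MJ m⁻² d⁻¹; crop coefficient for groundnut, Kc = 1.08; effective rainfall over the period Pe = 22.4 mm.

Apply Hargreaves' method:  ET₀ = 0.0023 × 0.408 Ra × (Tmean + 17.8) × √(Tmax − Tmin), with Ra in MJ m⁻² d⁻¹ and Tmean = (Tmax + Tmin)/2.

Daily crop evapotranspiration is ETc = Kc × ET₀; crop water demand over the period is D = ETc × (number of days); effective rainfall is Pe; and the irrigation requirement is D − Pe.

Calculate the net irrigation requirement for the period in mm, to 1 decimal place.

Tmean = (27.0 + 7.1)/2 = 17.05 °C
0.408 Ra = 0.408 × 22.2 = 9.0576 mm/d equivalent
ET₀ = 0.0023 × 9.0576 × (17.05 + 17.8) × √19.9 = 0.0023 × 9.0576 × 34.85 × 4.4609 = 3.2387 mm/d
ETc = Kc × ET₀ = 1.08 × 3.2387 = 3.4978 mm/d
Crop demand D = ETc × 14 d = 3.4978 × 14 = 48.969 mm
D − Pe = 48.969 − 22.4 = 26.569 mm

26.6 mm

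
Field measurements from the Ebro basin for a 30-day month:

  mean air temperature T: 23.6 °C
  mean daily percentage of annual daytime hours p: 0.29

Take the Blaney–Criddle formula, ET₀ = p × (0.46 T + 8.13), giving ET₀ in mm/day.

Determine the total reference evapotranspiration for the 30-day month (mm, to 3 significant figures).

ET₀ = 0.29 × (0.46 × 23.6 + 8.13) = 0.29 × 18.986 = 5.5059 mm/d
Monthly total = 5.5059 × 30 = 165.177 mm

165 mm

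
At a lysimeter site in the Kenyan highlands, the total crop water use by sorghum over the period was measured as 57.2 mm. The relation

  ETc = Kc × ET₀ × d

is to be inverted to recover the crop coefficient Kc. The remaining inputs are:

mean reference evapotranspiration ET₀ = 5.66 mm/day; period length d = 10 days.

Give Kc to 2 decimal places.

ETc = Kc × ET₀ × d  ⇒  Kc = ETc / (ET₀ × d)
Kc = 57.2 / (5.66 × 10) = 57.2 / 56.60 = 1.0106

1.01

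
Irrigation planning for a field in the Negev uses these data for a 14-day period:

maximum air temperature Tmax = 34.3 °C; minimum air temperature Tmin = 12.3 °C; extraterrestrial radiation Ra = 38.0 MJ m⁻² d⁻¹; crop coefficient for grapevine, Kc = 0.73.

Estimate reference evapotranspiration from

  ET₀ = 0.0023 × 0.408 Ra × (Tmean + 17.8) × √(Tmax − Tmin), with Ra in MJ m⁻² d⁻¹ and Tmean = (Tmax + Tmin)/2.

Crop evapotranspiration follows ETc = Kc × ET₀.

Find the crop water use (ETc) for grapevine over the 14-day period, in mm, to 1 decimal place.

70.3 mm

Tmean = (34.3 + 12.3)/2 = 23.30 °C
0.408 Ra = 0.408 × 38.0 = 15.5040 mm/d equivalent
ET₀ = 0.0023 × 15.5040 × (23.30 + 17.8) × √22.0 = 0.0023 × 15.5040 × 41.10 × 4.6904 = 6.8742 mm/d
ETc = Kc × ET₀ = 0.73 × 6.8742 = 5.0182 mm/d
Over 14 days: 5.0182 × 14 = 70.255 mm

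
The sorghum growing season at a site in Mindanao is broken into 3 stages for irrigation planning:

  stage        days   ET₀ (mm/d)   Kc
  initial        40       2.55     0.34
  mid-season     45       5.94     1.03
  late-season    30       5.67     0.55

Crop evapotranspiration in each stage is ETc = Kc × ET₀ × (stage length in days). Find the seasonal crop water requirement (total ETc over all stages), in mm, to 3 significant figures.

404 mm

initial: 0.34 × 2.55 × 40 = 34.68 mm
mid-season: 1.03 × 5.94 × 45 = 275.32 mm
late-season: 0.55 × 5.67 × 30 = 93.56 mm
Seasonal total = 403.56 mm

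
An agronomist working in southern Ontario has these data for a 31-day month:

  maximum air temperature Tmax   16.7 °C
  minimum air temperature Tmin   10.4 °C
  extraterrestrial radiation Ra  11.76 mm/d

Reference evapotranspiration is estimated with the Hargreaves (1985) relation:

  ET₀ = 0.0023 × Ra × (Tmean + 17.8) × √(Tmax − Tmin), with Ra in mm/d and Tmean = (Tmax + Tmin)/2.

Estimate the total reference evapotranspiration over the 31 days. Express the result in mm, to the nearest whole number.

Tmean = (16.7 + 10.4)/2 = 13.55 °C
ET₀ = 0.0023 × 11.76 × (13.55 + 17.8) × √6.3 = 0.0023 × 11.76 × 31.35 × 2.5100 = 2.1284 mm/d
Over 31 days: 2.1284 × 31 = 65.980 mm

66 mm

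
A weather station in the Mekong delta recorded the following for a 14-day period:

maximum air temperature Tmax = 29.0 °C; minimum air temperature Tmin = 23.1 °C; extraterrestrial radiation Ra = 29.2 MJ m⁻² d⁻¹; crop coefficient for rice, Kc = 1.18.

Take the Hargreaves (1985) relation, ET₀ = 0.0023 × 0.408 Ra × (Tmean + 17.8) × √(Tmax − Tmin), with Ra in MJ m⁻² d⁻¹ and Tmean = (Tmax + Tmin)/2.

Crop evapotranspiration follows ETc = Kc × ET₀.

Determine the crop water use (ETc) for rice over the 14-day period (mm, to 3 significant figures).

48.2 mm

Tmean = (29.0 + 23.1)/2 = 26.05 °C
0.408 Ra = 0.408 × 29.2 = 11.9136 mm/d equivalent
ET₀ = 0.0023 × 11.9136 × (26.05 + 17.8) × √5.9 = 0.0023 × 11.9136 × 43.85 × 2.4290 = 2.9186 mm/d
ETc = Kc × ET₀ = 1.18 × 2.9186 = 3.4439 mm/d
Over 14 days: 3.4439 × 14 = 48.215 mm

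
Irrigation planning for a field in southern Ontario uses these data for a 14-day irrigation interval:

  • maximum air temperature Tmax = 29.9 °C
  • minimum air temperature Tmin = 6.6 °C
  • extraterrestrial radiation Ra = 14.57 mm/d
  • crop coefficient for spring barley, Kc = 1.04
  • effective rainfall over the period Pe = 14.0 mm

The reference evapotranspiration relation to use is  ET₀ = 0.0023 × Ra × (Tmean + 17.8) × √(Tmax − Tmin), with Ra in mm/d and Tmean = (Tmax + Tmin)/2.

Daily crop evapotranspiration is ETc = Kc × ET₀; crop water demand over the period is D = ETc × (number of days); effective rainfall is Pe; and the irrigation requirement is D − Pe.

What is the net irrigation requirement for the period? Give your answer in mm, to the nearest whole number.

Tmean = (29.9 + 6.6)/2 = 18.25 °C
ET₀ = 0.0023 × 14.57 × (18.25 + 17.8) × √23.3 = 0.0023 × 14.57 × 36.05 × 4.8270 = 5.8314 mm/d
ETc = Kc × ET₀ = 1.04 × 5.8314 = 6.0647 mm/d
Crop demand D = ETc × 14 d = 6.0647 × 14 = 84.906 mm
D − Pe = 84.906 − 14.0 = 70.906 mm

71 mm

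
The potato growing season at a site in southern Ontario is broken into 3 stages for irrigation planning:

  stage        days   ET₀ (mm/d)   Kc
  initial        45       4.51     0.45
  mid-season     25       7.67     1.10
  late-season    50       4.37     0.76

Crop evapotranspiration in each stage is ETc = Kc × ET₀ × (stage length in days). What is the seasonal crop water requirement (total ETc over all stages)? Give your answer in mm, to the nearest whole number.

468 mm

initial: 0.45 × 4.51 × 45 = 91.33 mm
mid-season: 1.10 × 7.67 × 25 = 210.93 mm
late-season: 0.76 × 4.37 × 50 = 166.06 mm
Seasonal total = 468.32 mm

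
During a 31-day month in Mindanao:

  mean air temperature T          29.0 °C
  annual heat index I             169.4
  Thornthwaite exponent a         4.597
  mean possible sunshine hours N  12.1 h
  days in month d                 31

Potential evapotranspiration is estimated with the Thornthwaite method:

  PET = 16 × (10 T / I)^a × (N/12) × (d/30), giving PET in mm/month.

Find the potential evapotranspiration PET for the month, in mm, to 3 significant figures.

10T/I = 10 × 29.0 / 169.4 = 1.7119
(10T/I)^a = 1.7119^4.597 = 11.8386
Uncorrected PET = 16 × 11.8386 = 189.418 mm
Correction = (N/12)(d/30) = (12.1/12)(31/30) = 1.0419
PET = 189.418 × 1.0419 = 197.355 mm/month

197 mm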